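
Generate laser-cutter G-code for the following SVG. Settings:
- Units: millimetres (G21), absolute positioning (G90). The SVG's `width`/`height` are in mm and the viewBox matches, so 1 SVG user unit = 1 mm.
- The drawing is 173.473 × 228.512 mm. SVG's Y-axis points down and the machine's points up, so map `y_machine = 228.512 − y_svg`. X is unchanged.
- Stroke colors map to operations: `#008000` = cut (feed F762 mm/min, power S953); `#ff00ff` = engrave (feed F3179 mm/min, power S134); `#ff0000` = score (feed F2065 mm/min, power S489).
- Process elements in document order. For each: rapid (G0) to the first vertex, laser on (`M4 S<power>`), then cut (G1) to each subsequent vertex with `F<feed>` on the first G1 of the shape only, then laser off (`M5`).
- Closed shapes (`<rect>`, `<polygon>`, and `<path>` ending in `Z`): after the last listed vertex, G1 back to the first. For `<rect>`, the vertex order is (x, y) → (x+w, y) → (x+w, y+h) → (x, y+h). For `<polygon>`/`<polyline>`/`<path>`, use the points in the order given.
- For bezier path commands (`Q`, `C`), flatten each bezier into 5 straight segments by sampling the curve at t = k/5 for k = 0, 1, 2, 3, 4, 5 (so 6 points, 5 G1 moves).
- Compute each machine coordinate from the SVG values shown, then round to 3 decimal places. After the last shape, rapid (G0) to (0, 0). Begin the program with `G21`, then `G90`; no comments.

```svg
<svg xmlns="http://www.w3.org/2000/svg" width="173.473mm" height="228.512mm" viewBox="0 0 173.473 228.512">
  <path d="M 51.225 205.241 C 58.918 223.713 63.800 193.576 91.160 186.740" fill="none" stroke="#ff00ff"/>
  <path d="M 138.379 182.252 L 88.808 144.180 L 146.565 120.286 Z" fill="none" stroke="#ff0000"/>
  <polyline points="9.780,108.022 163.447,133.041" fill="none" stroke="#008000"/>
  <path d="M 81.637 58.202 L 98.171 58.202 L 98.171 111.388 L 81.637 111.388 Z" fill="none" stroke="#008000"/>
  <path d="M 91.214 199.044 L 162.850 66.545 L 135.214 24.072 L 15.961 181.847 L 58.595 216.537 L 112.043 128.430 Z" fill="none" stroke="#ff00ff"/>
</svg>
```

G21
G90
G0 X51.225 Y23.271
M4 S134
G1 X55.706 Y17.446 F3179
G1 X60.726 Y19.835
G1 X67.499 Y26.987
G1 X77.239 Y35.450
G1 X91.160 Y41.772
M5
G0 X138.379 Y46.260
M4 S489
G1 X88.808 Y84.332 F2065
G1 X146.565 Y108.226
G1 X138.379 Y46.260
M5
G0 X9.780 Y120.490
M4 S953
G1 X163.447 Y95.471 F762
M5
G0 X81.637 Y170.310
M4 S953
G1 X98.171 Y170.310 F762
G1 X98.171 Y117.124
G1 X81.637 Y117.124
G1 X81.637 Y170.310
M5
G0 X91.214 Y29.468
M4 S134
G1 X162.850 Y161.967 F3179
G1 X135.214 Y204.440
G1 X15.961 Y46.665
G1 X58.595 Y11.975
G1 X112.043 Y100.082
G1 X91.214 Y29.468
M5
G0 X0.000 Y0.000

Since the viewBox matches the mm dimensions, user units are millimetres directly. The only transform is the Y-flip y_m = 228.512 − y_svg.

Shape 1 is a cubic bezier drawn with `<path>`. Its stroke #ff00ff means engrave at S134, F3179. After flipping Y the toolpath is (51.225,23.271) → (55.706,17.446) → (60.726,19.835) → (67.499,26.987) → (77.239,35.450) → (91.160,41.772).

Shape 2 is a regular polygon drawn with `<path>`. Its stroke #ff0000 means score at S489, F2065. After flipping Y the toolpath is (138.379,46.260) → (88.808,84.332) → (146.565,108.226) → (138.379,46.260), returning to the start.

Shape 3 is a line segment drawn with `<polyline>`. Its stroke #008000 means cut at S953, F762. After flipping Y the toolpath is (9.780,120.490) → (163.447,95.471).

Shape 4 is a rectangle drawn with `<path>`. Its stroke #008000 means cut at S953, F762. After flipping Y the toolpath is (81.637,170.310) → (98.171,170.310) → (98.171,117.124) → (81.637,117.124) → (81.637,170.310), returning to the start.

Shape 5 is a closed polygon drawn with `<path>`. Its stroke #ff00ff means engrave at S134, F3179. After flipping Y the toolpath is (91.214,29.468) → (162.850,161.967) → (135.214,204.440) → (15.961,46.665) → (58.595,11.975) → (112.043,100.082) → (91.214,29.468), returning to the start.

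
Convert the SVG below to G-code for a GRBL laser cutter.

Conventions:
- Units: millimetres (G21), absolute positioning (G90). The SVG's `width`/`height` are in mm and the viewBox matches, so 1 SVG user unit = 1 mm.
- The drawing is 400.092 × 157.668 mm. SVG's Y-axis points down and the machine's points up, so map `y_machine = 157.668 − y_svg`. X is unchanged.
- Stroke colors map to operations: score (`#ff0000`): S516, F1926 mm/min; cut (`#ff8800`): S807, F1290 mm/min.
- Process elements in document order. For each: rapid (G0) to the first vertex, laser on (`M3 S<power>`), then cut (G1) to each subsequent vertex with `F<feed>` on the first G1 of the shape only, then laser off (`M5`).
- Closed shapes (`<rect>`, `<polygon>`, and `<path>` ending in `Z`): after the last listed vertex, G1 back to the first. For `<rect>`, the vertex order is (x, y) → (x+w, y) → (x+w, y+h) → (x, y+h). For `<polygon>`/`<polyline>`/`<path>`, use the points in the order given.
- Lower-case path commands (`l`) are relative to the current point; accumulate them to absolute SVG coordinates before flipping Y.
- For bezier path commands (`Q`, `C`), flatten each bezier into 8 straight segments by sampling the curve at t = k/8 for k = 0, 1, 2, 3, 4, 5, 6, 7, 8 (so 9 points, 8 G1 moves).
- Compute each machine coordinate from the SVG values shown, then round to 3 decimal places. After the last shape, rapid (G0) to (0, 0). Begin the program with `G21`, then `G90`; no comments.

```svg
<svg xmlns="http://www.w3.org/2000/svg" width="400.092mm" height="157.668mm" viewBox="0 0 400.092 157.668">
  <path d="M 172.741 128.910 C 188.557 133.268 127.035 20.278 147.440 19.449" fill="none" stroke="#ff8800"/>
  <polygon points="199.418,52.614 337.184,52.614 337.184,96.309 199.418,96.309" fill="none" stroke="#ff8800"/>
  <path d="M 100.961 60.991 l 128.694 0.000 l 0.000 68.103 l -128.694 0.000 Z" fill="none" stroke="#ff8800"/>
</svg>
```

1 u = 1 mm; y_m = 157.668 − y.

[1] `<path>` cubic bezier, #ff8800→cut S807 F1290: (172.741,28.758) → (175.358,32.176) → (172.591,43.906) → (166.306,61.258) → (158.370,81.543) → (150.649,102.071) → (145.009,120.153) → (143.317,133.099) → (147.440,138.219)

[2] `<polygon>` rectangle, #ff8800→cut S807 F1290: (199.418,105.054) → (337.184,105.054) → (337.184,61.359) → (199.418,61.359) → (199.418,105.054) (closed)

[3] `<path>` rectangle, #ff8800→cut S807 F1290: (100.961,96.677) → (229.655,96.677) → (229.655,28.574) → (100.961,28.574) → (100.961,96.677) (closed)

G21
G90
G0 X172.741 Y28.758
M3 S807
G1 X175.358 Y32.176 F1290
G1 X172.591 Y43.906
G1 X166.306 Y61.258
G1 X158.370 Y81.543
G1 X150.649 Y102.071
G1 X145.009 Y120.153
G1 X143.317 Y133.099
G1 X147.440 Y138.219
M5
G0 X199.418 Y105.054
M3 S807
G1 X337.184 Y105.054 F1290
G1 X337.184 Y61.359
G1 X199.418 Y61.359
G1 X199.418 Y105.054
M5
G0 X100.961 Y96.677
M3 S807
G1 X229.655 Y96.677 F1290
G1 X229.655 Y28.574
G1 X100.961 Y28.574
G1 X100.961 Y96.677
M5
G0 X0.000 Y0.000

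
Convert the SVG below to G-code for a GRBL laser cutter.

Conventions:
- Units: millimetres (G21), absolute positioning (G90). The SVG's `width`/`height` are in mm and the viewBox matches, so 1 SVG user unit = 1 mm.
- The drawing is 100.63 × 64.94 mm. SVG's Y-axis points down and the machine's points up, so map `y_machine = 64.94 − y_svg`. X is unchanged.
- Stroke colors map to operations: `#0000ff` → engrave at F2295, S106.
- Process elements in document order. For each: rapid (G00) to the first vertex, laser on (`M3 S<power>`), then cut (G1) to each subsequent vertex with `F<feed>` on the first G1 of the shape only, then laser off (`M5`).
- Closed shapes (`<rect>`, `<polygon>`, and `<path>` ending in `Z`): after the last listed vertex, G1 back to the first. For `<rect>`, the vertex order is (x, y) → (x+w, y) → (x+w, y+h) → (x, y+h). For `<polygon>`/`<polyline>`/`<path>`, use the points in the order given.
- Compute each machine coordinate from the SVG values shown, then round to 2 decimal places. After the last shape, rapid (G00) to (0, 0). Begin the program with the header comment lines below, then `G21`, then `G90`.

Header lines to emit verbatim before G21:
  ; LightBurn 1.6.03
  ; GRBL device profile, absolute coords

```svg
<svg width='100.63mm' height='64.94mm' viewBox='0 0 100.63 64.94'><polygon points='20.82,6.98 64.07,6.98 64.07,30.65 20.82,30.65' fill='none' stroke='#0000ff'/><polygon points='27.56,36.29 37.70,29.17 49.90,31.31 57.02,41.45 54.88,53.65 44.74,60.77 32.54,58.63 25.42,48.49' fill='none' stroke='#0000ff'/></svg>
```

; LightBurn 1.6.03
; GRBL device profile, absolute coords
G21
G90
G00 X20.82 Y57.96
M3 S106
G1 X64.07 Y57.96 F2295
G1 X64.07 Y34.29
G1 X20.82 Y34.29
G1 X20.82 Y57.96
M5
G00 X27.56 Y28.65
M3 S106
G1 X37.70 Y35.77 F2295
G1 X49.90 Y33.63
G1 X57.02 Y23.49
G1 X54.88 Y11.29
G1 X44.74 Y4.17
G1 X32.54 Y6.31
G1 X25.42 Y16.45
G1 X27.56 Y28.65
M5
G00 X0.00 Y0.00

viewBox `0 0 100.63 64.94` with mm width/height → 1 unit = 1 mm. Flip: y_m = 64.94 − y_svg.

**Shape 1** — `<polygon>` rectangle, stroke `#0000ff` → engrave (S106, F2295). Machine vertices: (20.82,57.96) → (64.07,57.96) → (64.07,34.29) → (20.82,34.29) → (20.82,57.96). Closed: final G1 returns to the first vertex.

**Shape 2** — `<polygon>` regular polygon, stroke `#0000ff` → engrave (S106, F2295). Machine vertices: (27.56,28.65) → (37.70,35.77) → (49.90,33.63) → (57.02,23.49) → (54.88,11.29) → (44.74,4.17) → (32.54,6.31) → (25.42,16.45) → (27.56,28.65). Closed: final G1 returns to the first vertex.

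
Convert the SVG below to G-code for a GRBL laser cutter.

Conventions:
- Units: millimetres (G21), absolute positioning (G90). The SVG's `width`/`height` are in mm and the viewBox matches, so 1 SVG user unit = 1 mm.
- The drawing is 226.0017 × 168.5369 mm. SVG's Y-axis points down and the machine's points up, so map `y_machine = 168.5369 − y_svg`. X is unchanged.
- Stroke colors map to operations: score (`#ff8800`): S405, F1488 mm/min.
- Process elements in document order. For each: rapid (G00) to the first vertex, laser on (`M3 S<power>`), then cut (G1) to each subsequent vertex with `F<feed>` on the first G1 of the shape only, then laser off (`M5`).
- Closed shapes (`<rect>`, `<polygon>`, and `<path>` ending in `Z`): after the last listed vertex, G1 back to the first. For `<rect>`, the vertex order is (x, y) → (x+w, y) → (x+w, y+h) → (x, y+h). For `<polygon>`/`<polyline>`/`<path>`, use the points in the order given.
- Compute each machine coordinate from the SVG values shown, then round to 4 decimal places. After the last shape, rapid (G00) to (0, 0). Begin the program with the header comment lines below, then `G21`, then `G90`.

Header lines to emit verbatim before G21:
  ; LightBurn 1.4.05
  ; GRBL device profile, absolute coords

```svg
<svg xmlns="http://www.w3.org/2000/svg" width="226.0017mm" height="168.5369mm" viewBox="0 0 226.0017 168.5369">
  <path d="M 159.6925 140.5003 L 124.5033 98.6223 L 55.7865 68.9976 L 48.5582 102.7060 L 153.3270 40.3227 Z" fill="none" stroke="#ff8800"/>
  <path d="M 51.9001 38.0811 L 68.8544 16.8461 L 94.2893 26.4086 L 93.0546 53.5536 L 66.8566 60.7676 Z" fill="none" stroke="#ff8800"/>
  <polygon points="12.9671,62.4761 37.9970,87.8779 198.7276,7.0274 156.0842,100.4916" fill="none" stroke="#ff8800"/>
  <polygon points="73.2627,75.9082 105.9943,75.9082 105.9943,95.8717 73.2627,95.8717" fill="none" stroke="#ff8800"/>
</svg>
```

viewBox `0 0 226.0017 168.5369` with mm width/height → 1 unit = 1 mm. Flip: y_m = 168.5369 − y_svg.

**Shape 1** — `<path>` closed polygon, stroke `#ff8800` → score (S405, F1488). Machine vertices: (159.6925,28.0366) → (124.5033,69.9146) → (55.7865,99.5393) → (48.5582,65.8309) → (153.3270,128.2142) → (159.6925,28.0366). Closed: final G1 returns to the first vertex.

**Shape 2** — `<path>` regular polygon, stroke `#ff8800` → score (S405, F1488). Machine vertices: (51.9001,130.4558) → (68.8544,151.6908) → (94.2893,142.1283) → (93.0546,114.9833) → (66.8566,107.7693) → (51.9001,130.4558). Closed: final G1 returns to the first vertex.

**Shape 3** — `<polygon>` closed polygon, stroke `#ff8800` → score (S405, F1488). Machine vertices: (12.9671,106.0608) → (37.9970,80.6590) → (198.7276,161.5095) → (156.0842,68.0453) → (12.9671,106.0608). Closed: final G1 returns to the first vertex.

**Shape 4** — `<polygon>` rectangle, stroke `#ff8800` → score (S405, F1488). Machine vertices: (73.2627,92.6287) → (105.9943,92.6287) → (105.9943,72.6652) → (73.2627,72.6652) → (73.2627,92.6287). Closed: final G1 returns to the first vertex.

; LightBurn 1.4.05
; GRBL device profile, absolute coords
G21
G90
G00 X159.6925 Y28.0366
M3 S405
G1 X124.5033 Y69.9146 F1488
G1 X55.7865 Y99.5393
G1 X48.5582 Y65.8309
G1 X153.3270 Y128.2142
G1 X159.6925 Y28.0366
M5
G00 X51.9001 Y130.4558
M3 S405
G1 X68.8544 Y151.6908 F1488
G1 X94.2893 Y142.1283
G1 X93.0546 Y114.9833
G1 X66.8566 Y107.7693
G1 X51.9001 Y130.4558
M5
G00 X12.9671 Y106.0608
M3 S405
G1 X37.9970 Y80.6590 F1488
G1 X198.7276 Y161.5095
G1 X156.0842 Y68.0453
G1 X12.9671 Y106.0608
M5
G00 X73.2627 Y92.6287
M3 S405
G1 X105.9943 Y92.6287 F1488
G1 X105.9943 Y72.6652
G1 X73.2627 Y72.6652
G1 X73.2627 Y92.6287
M5
G00 X0.0000 Y0.0000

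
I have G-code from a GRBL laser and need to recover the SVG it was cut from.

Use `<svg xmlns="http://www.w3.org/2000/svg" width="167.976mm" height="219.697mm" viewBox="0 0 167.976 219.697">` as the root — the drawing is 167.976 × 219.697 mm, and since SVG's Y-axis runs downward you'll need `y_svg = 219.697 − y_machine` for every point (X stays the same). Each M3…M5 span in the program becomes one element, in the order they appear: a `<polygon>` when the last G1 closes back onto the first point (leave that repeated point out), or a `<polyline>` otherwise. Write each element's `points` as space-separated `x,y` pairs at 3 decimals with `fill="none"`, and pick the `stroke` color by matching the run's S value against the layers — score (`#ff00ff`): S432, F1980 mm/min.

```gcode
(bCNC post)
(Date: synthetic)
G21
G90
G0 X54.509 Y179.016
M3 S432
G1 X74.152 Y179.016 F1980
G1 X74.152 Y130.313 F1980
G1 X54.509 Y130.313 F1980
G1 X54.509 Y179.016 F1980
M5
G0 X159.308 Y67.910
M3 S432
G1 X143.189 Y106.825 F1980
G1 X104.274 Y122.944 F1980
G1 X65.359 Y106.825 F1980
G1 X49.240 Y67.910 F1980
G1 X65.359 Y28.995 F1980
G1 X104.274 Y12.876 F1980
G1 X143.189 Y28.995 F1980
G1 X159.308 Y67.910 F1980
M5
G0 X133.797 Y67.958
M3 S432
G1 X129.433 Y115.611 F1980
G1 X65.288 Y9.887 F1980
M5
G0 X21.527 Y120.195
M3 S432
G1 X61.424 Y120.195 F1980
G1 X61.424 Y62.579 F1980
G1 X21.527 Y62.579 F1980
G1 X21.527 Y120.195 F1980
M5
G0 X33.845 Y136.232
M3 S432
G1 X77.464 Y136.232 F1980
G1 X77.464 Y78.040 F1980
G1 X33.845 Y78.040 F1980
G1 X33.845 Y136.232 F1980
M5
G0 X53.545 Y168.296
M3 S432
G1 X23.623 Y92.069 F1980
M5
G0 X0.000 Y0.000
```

<svg xmlns="http://www.w3.org/2000/svg" width="167.976mm" height="219.697mm" viewBox="0 0 167.976 219.697">
  <polygon points="54.509,40.681 74.152,40.681 74.152,89.384 54.509,89.384" fill="none" stroke="#ff00ff"/>
  <polygon points="159.308,151.787 143.189,112.872 104.274,96.753 65.359,112.872 49.240,151.787 65.359,190.702 104.274,206.821 143.189,190.702" fill="none" stroke="#ff00ff"/>
  <polyline points="133.797,151.739 129.433,104.086 65.288,209.810" fill="none" stroke="#ff00ff"/>
  <polygon points="21.527,99.502 61.424,99.502 61.424,157.118 21.527,157.118" fill="none" stroke="#ff00ff"/>
  <polygon points="33.845,83.465 77.464,83.465 77.464,141.657 33.845,141.657" fill="none" stroke="#ff00ff"/>
  <polyline points="53.545,51.401 23.623,127.628" fill="none" stroke="#ff00ff"/>
</svg>

y_svg = 219.697 − y_m. Every run uses S432, so all elements get stroke `#ff00ff` (score).

[1] closed run; points: 54.509,40.681 74.152,40.681 74.152,89.384 54.509,89.384

[2] closed run; points: 159.308,151.787 143.189,112.872 104.274,96.753 65.359,112.872 49.240,151.787 65.359,190.702 104.274,206.821 143.189,190.702

[3] open run; points: 133.797,151.739 129.433,104.086 65.288,209.810

[4] closed run; points: 21.527,99.502 61.424,99.502 61.424,157.118 21.527,157.118

[5] closed run; points: 33.845,83.465 77.464,83.465 77.464,141.657 33.845,141.657

[6] open run; points: 53.545,51.401 23.623,127.628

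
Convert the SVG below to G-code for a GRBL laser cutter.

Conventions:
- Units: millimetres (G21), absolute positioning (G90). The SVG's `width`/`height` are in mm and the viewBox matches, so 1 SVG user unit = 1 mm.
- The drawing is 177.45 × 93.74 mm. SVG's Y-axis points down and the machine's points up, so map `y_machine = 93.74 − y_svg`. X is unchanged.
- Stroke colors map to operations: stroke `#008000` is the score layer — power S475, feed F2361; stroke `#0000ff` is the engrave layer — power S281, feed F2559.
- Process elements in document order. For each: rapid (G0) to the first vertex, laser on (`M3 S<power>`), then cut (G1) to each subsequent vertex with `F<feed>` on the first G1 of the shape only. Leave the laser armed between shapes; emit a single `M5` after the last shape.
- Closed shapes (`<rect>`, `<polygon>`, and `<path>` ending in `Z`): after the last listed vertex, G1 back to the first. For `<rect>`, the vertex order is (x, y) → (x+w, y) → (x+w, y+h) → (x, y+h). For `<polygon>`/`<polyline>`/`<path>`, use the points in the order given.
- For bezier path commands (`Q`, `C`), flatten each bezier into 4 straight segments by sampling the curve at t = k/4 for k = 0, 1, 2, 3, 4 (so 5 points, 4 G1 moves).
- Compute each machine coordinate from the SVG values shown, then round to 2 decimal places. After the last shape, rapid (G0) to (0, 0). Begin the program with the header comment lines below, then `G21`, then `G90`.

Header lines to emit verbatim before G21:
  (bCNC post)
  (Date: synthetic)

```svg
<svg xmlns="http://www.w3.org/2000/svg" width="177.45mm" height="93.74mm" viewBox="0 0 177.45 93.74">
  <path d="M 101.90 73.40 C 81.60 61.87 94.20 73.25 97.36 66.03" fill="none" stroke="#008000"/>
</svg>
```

(bCNC post)
(Date: synthetic)
G21
G90
G0 X101.90 Y20.34
M3 S475
G1 X92.18 Y25.34 F2361
G1 X90.83 Y25.64
G1 X93.88 Y25.13
G1 X97.36 Y27.71
M5
G0 X0.00 Y0.00

viewBox `0 0 177.45 93.74` with mm width/height → 1 unit = 1 mm. Flip: y_m = 93.74 − y_svg.

**Shape 1** — `<path>` cubic bezier, stroke `#008000` → score (S475, F2361). Control points (SVG): P0=(101.90,73.40), P1=(81.60,61.87), P2=(94.20,73.25), P3=(97.36,66.03); sampled at t=k/4. Machine vertices: (101.90,20.34) → (92.18,25.34) → (90.83,25.64) → (93.88,25.13) → (97.36,27.71). Open path.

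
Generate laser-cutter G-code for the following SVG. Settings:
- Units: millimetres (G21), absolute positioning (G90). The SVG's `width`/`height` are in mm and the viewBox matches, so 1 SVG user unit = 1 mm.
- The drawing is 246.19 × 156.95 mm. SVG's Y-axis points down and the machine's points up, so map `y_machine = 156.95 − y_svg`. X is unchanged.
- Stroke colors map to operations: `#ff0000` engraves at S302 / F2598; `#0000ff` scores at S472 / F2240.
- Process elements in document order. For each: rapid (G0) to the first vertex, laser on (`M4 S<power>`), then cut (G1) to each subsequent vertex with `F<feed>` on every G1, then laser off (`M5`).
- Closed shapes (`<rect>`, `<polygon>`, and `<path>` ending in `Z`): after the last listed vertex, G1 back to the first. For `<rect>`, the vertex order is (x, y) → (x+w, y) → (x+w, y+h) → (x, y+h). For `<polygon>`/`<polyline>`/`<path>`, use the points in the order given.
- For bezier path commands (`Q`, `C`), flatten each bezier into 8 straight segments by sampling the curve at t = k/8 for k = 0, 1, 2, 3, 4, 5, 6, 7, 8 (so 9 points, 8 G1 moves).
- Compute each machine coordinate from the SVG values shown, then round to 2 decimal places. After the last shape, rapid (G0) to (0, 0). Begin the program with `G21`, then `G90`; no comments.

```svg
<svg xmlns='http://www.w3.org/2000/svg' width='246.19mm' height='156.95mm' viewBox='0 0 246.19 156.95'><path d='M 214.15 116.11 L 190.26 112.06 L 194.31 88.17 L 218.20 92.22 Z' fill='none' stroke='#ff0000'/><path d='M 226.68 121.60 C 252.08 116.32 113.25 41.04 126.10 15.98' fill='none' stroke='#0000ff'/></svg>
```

G21
G90
G0 X214.15 Y40.84
M4 S302
G1 X190.26 Y44.89 F2598
G1 X194.31 Y68.78 F2598
G1 X218.20 Y64.73 F2598
G1 X214.15 Y40.84 F2598
M5
G0 X226.68 Y35.35
M4 S472
G1 X229.12 Y40.38 F2240
G1 X219.87 Y50.56 F2240
G1 X202.63 Y64.48 F2240
G1 X181.10 Y80.74 F2240
G1 X158.97 Y97.93 F2240
G1 X139.97 Y114.64 F2240
G1 X127.77 Y129.45 F2240
G1 X126.10 Y140.97 F2240
M5
G0 X0.00 Y0.00

1 u = 1 mm; y_m = 156.95 − y.

[1] `<path>` regular polygon, #ff0000→engrave S302 F2598: (214.15,40.84) → (190.26,44.89) → (194.31,68.78) → (218.20,64.73) → (214.15,40.84) (closed)

[2] `<path>` cubic bezier, #0000ff→score S472 F2240: (226.68,35.35) → (229.12,40.38) → (219.87,50.56) → (202.63,64.48) → (181.10,80.74) → (158.97,97.93) → (139.97,114.64) → (127.77,129.45) → (126.10,140.97)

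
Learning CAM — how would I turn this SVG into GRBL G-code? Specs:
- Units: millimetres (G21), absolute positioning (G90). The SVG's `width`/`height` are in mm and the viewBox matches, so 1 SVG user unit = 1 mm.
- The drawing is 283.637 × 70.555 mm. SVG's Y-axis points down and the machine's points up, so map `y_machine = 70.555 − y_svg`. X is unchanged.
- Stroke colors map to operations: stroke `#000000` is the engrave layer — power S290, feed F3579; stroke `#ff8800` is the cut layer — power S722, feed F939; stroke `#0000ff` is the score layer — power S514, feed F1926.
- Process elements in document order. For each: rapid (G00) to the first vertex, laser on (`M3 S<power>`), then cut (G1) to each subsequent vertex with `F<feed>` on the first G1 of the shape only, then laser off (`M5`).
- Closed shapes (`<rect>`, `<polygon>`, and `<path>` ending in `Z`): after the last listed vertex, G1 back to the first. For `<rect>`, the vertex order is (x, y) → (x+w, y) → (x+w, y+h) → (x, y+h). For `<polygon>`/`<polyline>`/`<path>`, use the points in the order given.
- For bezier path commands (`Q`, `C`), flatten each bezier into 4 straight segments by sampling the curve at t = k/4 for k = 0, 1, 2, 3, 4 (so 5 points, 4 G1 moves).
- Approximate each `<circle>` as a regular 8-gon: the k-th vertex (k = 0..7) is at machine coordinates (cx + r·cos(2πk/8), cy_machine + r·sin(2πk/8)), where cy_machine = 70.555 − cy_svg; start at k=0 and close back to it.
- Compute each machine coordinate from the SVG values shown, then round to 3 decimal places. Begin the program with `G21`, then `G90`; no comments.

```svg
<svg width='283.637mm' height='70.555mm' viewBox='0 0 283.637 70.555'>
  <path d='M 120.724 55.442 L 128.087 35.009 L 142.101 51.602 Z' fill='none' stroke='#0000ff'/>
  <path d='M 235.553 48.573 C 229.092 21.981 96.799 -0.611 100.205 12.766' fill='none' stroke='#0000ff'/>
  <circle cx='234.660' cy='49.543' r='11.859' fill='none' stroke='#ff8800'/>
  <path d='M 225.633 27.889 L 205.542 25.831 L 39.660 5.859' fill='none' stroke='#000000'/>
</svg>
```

Since the viewBox matches the mm dimensions, user units are millimetres directly. The only transform is the Y-flip y_m = 70.555 − y_svg.

Shape 1 is a regular polygon drawn with `<path>`. Its stroke #0000ff means score at S514, F1926. After flipping Y the toolpath is (120.724,15.113) → (128.087,35.546) → (142.101,18.953) → (120.724,15.113), returning to the start.

Shape 2 is a cubic bezier drawn with `<path>`. Its stroke #0000ff means score at S514, F1926. After flipping Y the toolpath is (235.553,21.982) → (211.200,40.676) → (164.179,54.874) → (119.008,61.577) → (100.205,57.789).

Shape 3 is a circle drawn with `<circle>`. Its stroke #ff8800 means cut at S722, F939. After flipping Y the toolpath is (246.519,21.012) → (243.046,29.398) → (234.660,32.871) → (226.274,29.398) → (222.801,21.012) → (226.274,12.626) → (234.660,9.153) → (243.046,12.626) → (246.519,21.012), returning to the start.

Shape 4 is a open polyline drawn with `<path>`. Its stroke #000000 means engrave at S290, F3579. After flipping Y the toolpath is (225.633,42.666) → (205.542,44.724) → (39.660,64.696).

G21
G90
G00 X120.724 Y15.113
M3 S514
G1 X128.087 Y35.546 F1926
G1 X142.101 Y18.953
G1 X120.724 Y15.113
M5
G00 X235.553 Y21.982
M3 S514
G1 X211.200 Y40.676 F1926
G1 X164.179 Y54.874
G1 X119.008 Y61.577
G1 X100.205 Y57.789
M5
G00 X246.519 Y21.012
M3 S722
G1 X243.046 Y29.398 F939
G1 X234.660 Y32.871
G1 X226.274 Y29.398
G1 X222.801 Y21.012
G1 X226.274 Y12.626
G1 X234.660 Y9.153
G1 X243.046 Y12.626
G1 X246.519 Y21.012
M5
G00 X225.633 Y42.666
M3 S290
G1 X205.542 Y44.724 F3579
G1 X39.660 Y64.696
M5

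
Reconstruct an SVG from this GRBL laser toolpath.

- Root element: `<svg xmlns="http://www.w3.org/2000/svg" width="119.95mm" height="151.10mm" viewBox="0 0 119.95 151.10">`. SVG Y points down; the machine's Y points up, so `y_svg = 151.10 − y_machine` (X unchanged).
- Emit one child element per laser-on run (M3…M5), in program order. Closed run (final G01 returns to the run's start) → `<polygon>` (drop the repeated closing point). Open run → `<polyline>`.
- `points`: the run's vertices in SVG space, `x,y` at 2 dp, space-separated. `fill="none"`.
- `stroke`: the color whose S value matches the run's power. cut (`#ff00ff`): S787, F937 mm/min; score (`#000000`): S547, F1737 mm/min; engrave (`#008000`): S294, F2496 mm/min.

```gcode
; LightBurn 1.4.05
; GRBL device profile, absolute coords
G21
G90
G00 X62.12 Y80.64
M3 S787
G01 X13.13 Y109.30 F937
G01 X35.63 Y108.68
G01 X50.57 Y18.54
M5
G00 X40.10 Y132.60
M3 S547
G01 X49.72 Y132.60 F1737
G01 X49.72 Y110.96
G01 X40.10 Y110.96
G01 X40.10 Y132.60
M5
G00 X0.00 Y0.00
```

Machine Y-up, SVG Y-down with viewBox height 151.10, so y_svg = 151.10 − y_machine; X carries over.

Run 1: S787 ⇒ cut layer `#ff00ff`. The run is open, so emit a `<polyline>` with points (Y-flipped): 62.12,70.46 13.13,41.80 35.63,42.42 50.57,132.56.

Run 2: the run's S547 means `#000000` (score). The run returns to its start, so emit a `<polygon>` with points (Y-flipped): 40.10,18.50 49.72,18.50 49.72,40.14 40.10,40.14.

<svg xmlns="http://www.w3.org/2000/svg" width="119.95mm" height="151.10mm" viewBox="0 0 119.95 151.10">
  <polyline points="62.12,70.46 13.13,41.80 35.63,42.42 50.57,132.56" fill="none" stroke="#ff00ff"/>
  <polygon points="40.10,18.50 49.72,18.50 49.72,40.14 40.10,40.14" fill="none" stroke="#000000"/>
</svg>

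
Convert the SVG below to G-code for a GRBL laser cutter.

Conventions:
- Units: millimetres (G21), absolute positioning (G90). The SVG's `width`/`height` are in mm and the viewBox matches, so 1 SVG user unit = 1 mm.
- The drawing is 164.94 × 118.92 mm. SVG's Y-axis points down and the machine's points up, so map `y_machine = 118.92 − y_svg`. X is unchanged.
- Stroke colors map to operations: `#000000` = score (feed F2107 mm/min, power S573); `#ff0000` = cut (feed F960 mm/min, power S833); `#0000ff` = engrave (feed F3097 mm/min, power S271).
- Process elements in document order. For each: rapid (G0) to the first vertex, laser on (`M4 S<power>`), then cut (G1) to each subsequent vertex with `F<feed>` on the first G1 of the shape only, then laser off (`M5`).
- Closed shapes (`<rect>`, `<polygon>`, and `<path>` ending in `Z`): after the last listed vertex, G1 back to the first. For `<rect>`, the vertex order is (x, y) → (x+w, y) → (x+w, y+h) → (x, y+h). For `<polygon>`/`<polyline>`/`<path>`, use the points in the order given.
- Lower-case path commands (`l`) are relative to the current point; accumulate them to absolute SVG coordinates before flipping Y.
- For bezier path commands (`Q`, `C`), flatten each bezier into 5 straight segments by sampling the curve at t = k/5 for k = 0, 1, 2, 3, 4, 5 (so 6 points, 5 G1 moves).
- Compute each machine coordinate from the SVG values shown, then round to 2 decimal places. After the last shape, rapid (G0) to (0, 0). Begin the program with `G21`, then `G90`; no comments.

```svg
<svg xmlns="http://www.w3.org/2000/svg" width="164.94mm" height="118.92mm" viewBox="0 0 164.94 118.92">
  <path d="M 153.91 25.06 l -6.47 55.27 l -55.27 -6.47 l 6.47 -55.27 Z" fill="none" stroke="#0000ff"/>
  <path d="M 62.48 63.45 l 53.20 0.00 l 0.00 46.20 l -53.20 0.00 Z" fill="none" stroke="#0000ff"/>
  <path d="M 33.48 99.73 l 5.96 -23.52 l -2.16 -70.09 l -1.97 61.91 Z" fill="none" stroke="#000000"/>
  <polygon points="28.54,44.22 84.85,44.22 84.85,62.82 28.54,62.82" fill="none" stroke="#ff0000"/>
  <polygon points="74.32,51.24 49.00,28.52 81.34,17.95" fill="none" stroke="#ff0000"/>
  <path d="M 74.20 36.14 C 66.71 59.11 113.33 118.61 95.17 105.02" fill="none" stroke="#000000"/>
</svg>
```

1 u = 1 mm; y_m = 118.92 − y.

[1] `<path>` regular polygon, #0000ff→engrave S271 F3097: (153.91,93.86) → (147.44,38.59) → (92.17,45.06) → (98.64,100.33) → (153.91,93.86) (closed)

[2] `<path>` rectangle, #0000ff→engrave S271 F3097: (62.48,55.47) → (115.68,55.47) → (115.68,9.27) → (62.48,9.27) → (62.48,55.47) (closed)

[3] `<path>` closed polygon, #000000→score S573 F2107: (33.48,19.19) → (39.44,42.71) → (37.28,112.80) → (35.31,50.89) → (33.48,19.19) (closed)

[4] `<polygon>` rectangle, #ff0000→cut S833 F960: (28.54,74.70) → (84.85,74.70) → (84.85,56.10) → (28.54,56.10) → (28.54,74.70) (closed)

[5] `<polygon>` regular polygon, #ff0000→cut S833 F960: (74.32,67.68) → (49.00,90.40) → (81.34,100.97) → (74.32,67.68) (closed)

[6] `<path>` cubic bezier, #000000→score S573 F2107: (74.20,82.78) → (75.25,65.49) → (83.58,44.70) → (93.48,25.66) → (99.24,13.64) → (95.17,13.90)

G21
G90
G0 X153.91 Y93.86
M4 S271
G1 X147.44 Y38.59 F3097
G1 X92.17 Y45.06
G1 X98.64 Y100.33
G1 X153.91 Y93.86
M5
G0 X62.48 Y55.47
M4 S271
G1 X115.68 Y55.47 F3097
G1 X115.68 Y9.27
G1 X62.48 Y9.27
G1 X62.48 Y55.47
M5
G0 X33.48 Y19.19
M4 S573
G1 X39.44 Y42.71 F2107
G1 X37.28 Y112.80
G1 X35.31 Y50.89
G1 X33.48 Y19.19
M5
G0 X28.54 Y74.70
M4 S833
G1 X84.85 Y74.70 F960
G1 X84.85 Y56.10
G1 X28.54 Y56.10
G1 X28.54 Y74.70
M5
G0 X74.32 Y67.68
M4 S833
G1 X49.00 Y90.40 F960
G1 X81.34 Y100.97
G1 X74.32 Y67.68
M5
G0 X74.20 Y82.78
M4 S573
G1 X75.25 Y65.49 F2107
G1 X83.58 Y44.70
G1 X93.48 Y25.66
G1 X99.24 Y13.64
G1 X95.17 Y13.90
M5
G0 X0.00 Y0.00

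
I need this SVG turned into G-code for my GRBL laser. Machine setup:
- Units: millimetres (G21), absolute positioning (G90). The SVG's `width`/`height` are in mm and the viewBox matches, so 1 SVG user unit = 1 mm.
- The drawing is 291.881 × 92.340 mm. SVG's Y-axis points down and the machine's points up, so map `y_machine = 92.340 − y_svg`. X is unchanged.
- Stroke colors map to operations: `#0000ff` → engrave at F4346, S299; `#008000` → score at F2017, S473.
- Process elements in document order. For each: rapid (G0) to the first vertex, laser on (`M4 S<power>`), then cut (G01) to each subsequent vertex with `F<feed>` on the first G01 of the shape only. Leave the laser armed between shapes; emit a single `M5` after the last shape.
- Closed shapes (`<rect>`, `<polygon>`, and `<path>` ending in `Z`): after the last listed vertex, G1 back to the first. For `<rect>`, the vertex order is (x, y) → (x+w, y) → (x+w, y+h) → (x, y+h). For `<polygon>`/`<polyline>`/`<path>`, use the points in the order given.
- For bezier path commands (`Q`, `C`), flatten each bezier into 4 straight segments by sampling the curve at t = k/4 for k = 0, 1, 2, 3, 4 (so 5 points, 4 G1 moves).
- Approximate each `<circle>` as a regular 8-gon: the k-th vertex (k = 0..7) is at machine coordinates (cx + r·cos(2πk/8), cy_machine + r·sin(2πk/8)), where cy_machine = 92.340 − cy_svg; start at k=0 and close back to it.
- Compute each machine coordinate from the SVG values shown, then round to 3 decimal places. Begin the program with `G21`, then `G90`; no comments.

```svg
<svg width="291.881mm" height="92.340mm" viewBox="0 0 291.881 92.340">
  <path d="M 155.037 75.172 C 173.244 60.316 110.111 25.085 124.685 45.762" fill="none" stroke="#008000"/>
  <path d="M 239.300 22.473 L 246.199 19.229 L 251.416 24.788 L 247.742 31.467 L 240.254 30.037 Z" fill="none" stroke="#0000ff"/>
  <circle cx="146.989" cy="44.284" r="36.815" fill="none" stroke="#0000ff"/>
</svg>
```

1 u = 1 mm; y_m = 92.340 − y.

[1] `<path>` cubic bezier, #008000→score S473 F2017: (155.037,17.168) → (155.926,30.938) → (141.223,45.198) → (125.839,52.795) → (124.685,46.578)

[2] `<path>` regular polygon, #0000ff→engrave S299 F4346: (239.300,69.867) → (246.199,73.111) → (251.416,67.552) → (247.742,60.873) → (240.254,62.303) → (239.300,69.867) (closed)

[3] `<circle>` circle, #0000ff→engrave S299 F4346: (183.804,48.056) → (173.021,74.088) → (146.989,84.871) → (120.957,74.088) → (110.174,48.056) → (120.957,22.024) → (146.989,11.241) → (173.021,22.024) → (183.804,48.056) (closed)

G21
G90
G0 X155.037 Y17.168
M4 S473
G01 X155.926 Y30.938 F2017
G01 X141.223 Y45.198
G01 X125.839 Y52.795
G01 X124.685 Y46.578
G0 X239.300 Y69.867
M4 S299
G01 X246.199 Y73.111 F4346
G01 X251.416 Y67.552
G01 X247.742 Y60.873
G01 X240.254 Y62.303
G01 X239.300 Y69.867
G0 X183.804 Y48.056
M4 S299
G01 X173.021 Y74.088 F4346
G01 X146.989 Y84.871
G01 X120.957 Y74.088
G01 X110.174 Y48.056
G01 X120.957 Y22.024
G01 X146.989 Y11.241
G01 X173.021 Y22.024
G01 X183.804 Y48.056
M5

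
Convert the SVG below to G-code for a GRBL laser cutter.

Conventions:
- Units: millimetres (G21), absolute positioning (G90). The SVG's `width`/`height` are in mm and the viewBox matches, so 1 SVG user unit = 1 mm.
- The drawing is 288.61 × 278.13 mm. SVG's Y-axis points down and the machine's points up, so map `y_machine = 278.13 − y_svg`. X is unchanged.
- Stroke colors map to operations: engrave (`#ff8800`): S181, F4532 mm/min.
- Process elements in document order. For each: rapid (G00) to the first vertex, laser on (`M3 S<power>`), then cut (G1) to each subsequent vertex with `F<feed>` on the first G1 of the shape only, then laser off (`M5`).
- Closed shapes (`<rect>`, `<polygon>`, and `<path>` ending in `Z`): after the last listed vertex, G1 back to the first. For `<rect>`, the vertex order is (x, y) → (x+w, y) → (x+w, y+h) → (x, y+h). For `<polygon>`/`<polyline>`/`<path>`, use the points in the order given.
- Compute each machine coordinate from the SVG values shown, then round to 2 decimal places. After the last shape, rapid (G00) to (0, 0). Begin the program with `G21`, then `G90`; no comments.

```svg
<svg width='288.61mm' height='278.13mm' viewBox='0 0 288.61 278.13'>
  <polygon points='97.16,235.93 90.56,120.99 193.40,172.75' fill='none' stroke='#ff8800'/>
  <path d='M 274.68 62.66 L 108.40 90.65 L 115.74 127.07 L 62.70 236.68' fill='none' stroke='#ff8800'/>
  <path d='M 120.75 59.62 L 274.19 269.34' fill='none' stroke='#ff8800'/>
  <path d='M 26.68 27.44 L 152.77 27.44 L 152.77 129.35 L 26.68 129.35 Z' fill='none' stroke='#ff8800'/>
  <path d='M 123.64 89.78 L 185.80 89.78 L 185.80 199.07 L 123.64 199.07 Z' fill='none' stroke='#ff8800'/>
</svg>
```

1 u = 1 mm; y_m = 278.13 − y.

[1] `<polygon>` regular polygon, #ff8800→engrave S181 F4532: (97.16,42.20) → (90.56,157.14) → (193.40,105.38) → (97.16,42.20) (closed)

[2] `<path>` open polyline, #ff8800→engrave S181 F4532: (274.68,215.47) → (108.40,187.48) → (115.74,151.06) → (62.70,41.45)

[3] `<path>` line segment, #ff8800→engrave S181 F4532: (120.75,218.51) → (274.19,8.79)

[4] `<path>` rectangle, #ff8800→engrave S181 F4532: (26.68,250.69) → (152.77,250.69) → (152.77,148.78) → (26.68,148.78) → (26.68,250.69) (closed)

[5] `<path>` rectangle, #ff8800→engrave S181 F4532: (123.64,188.35) → (185.80,188.35) → (185.80,79.06) → (123.64,79.06) → (123.64,188.35) (closed)

G21
G90
G00 X97.16 Y42.20
M3 S181
G1 X90.56 Y157.14 F4532
G1 X193.40 Y105.38
G1 X97.16 Y42.20
M5
G00 X274.68 Y215.47
M3 S181
G1 X108.40 Y187.48 F4532
G1 X115.74 Y151.06
G1 X62.70 Y41.45
M5
G00 X120.75 Y218.51
M3 S181
G1 X274.19 Y8.79 F4532
M5
G00 X26.68 Y250.69
M3 S181
G1 X152.77 Y250.69 F4532
G1 X152.77 Y148.78
G1 X26.68 Y148.78
G1 X26.68 Y250.69
M5
G00 X123.64 Y188.35
M3 S181
G1 X185.80 Y188.35 F4532
G1 X185.80 Y79.06
G1 X123.64 Y79.06
G1 X123.64 Y188.35
M5
G00 X0.00 Y0.00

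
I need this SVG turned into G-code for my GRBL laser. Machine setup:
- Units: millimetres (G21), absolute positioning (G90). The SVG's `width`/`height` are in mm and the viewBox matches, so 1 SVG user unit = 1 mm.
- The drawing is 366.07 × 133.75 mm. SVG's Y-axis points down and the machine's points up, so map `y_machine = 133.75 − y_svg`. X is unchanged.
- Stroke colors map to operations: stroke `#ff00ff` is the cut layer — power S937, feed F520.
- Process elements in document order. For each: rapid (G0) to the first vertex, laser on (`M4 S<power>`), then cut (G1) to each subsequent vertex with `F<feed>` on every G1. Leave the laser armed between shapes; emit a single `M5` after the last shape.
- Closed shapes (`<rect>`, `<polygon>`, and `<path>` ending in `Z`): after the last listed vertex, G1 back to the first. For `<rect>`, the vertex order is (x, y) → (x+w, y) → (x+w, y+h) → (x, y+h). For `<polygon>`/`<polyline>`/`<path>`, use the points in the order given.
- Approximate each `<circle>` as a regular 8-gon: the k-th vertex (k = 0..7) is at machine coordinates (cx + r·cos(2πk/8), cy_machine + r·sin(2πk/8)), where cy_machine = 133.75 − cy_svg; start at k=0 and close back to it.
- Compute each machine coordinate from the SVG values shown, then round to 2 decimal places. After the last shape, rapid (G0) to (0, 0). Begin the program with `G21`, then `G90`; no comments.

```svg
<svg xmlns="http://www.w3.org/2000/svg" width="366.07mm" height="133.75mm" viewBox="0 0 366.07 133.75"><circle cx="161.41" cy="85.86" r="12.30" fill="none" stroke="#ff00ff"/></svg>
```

G21
G90
G0 X173.71 Y47.89
M4 S937
G1 X170.11 Y56.59 F520
G1 X161.41 Y60.19 F520
G1 X152.71 Y56.59 F520
G1 X149.11 Y47.89 F520
G1 X152.71 Y39.19 F520
G1 X161.41 Y35.59 F520
G1 X170.11 Y39.19 F520
G1 X173.71 Y47.89 F520
M5
G0 X0.00 Y0.00

Since the viewBox matches the mm dimensions, user units are millimetres directly. The only transform is the Y-flip y_m = 133.75 − y_svg.

Shape 1 is a circle drawn with `<circle>`. Its stroke #ff00ff means cut at S937, F520. After flipping Y the toolpath is (173.71,47.89) → (170.11,56.59) → (161.41,60.19) → (152.71,56.59) → (149.11,47.89) → (152.71,39.19) → (161.41,35.59) → (170.11,39.19) → (173.71,47.89), returning to the start.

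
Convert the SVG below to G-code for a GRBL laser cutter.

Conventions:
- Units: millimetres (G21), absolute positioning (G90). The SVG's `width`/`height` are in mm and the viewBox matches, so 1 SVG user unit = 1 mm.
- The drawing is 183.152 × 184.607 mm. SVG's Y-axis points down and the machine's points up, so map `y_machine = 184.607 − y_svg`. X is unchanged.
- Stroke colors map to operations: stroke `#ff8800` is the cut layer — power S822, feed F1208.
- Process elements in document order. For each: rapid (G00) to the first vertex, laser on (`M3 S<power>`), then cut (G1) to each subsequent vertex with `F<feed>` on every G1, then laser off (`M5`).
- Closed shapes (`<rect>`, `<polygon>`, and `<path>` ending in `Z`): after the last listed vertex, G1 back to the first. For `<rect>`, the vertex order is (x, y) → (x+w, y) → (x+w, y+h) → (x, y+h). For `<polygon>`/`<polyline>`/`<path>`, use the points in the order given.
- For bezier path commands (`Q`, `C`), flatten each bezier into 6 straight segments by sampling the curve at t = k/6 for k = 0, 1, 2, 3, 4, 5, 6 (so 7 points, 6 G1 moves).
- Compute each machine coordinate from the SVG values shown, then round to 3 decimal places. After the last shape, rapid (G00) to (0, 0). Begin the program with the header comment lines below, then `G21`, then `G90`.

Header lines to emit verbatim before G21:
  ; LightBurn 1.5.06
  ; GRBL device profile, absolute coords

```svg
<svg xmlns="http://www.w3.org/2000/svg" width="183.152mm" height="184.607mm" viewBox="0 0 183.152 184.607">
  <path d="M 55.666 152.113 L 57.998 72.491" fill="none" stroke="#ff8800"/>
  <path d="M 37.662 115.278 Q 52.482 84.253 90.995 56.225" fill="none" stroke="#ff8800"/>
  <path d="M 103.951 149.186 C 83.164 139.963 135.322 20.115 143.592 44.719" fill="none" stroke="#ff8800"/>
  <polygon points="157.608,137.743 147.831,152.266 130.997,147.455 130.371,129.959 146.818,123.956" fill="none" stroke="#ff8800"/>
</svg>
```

Since the viewBox matches the mm dimensions, user units are millimetres directly. The only transform is the Y-flip y_m = 184.607 − y_svg.

Shape 1 is a line segment drawn with `<path>`. Its stroke #ff8800 means cut at S822, F1208. After flipping Y the toolpath is (55.666,32.494) → (57.998,112.116).

Shape 2 is a quadratic bezier drawn with `<path>`. Its stroke #ff8800 means cut at S822, F1208. After flipping Y the toolpath is (37.662,69.329) → (43.260,79.587) → (50.175,89.679) → (58.405,99.605) → (67.952,109.364) → (78.815,118.956) → (90.995,128.382).

Shape 3 is a cubic bezier drawn with `<path>`. Its stroke #ff8800 means cut at S822, F1208. After flipping Y the toolpath is (103.951,35.421) → (99.095,48.070) → (103.152,72.072) → (112.875,100.340) → (125.020,125.789) → (136.341,141.333) → (143.592,139.888).

Shape 4 is a regular polygon drawn with `<polygon>`. Its stroke #ff8800 means cut at S822, F1208. After flipping Y the toolpath is (157.608,46.864) → (147.831,32.341) → (130.997,37.152) → (130.371,54.648) → (146.818,60.651) → (157.608,46.864), returning to the start.

; LightBurn 1.5.06
; GRBL device profile, absolute coords
G21
G90
G00 X55.666 Y32.494
M3 S822
G1 X57.998 Y112.116 F1208
M5
G00 X37.662 Y69.329
M3 S822
G1 X43.260 Y79.587 F1208
G1 X50.175 Y89.679 F1208
G1 X58.405 Y99.605 F1208
G1 X67.952 Y109.364 F1208
G1 X78.815 Y118.956 F1208
G1 X90.995 Y128.382 F1208
M5
G00 X103.951 Y35.421
M3 S822
G1 X99.095 Y48.070 F1208
G1 X103.152 Y72.072 F1208
G1 X112.875 Y100.340 F1208
G1 X125.020 Y125.789 F1208
G1 X136.341 Y141.333 F1208
G1 X143.592 Y139.888 F1208
M5
G00 X157.608 Y46.864
M3 S822
G1 X147.831 Y32.341 F1208
G1 X130.997 Y37.152 F1208
G1 X130.371 Y54.648 F1208
G1 X146.818 Y60.651 F1208
G1 X157.608 Y46.864 F1208
M5
G00 X0.000 Y0.000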